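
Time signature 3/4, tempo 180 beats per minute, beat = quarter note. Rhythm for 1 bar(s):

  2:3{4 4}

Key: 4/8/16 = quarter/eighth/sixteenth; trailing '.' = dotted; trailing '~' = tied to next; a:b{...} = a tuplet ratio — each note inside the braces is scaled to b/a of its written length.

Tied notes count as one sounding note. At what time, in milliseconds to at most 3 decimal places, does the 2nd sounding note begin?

1. 0.0ms @ 0 + 500.0ms (3/2)
2. 500.0ms @ 3/2 + 500.0ms (3/2)

note 2 onset = 3/2b = 500.0ms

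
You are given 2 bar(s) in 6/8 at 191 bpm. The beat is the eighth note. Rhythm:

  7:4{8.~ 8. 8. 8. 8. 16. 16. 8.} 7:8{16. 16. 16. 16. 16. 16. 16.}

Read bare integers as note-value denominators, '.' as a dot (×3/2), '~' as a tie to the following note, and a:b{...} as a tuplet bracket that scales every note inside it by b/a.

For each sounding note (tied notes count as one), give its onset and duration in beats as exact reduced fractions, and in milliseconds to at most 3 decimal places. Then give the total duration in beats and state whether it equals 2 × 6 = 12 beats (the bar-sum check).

1) 0.0ms=0b +538.519ms=12/7b
2) 538.519ms=12/7b +269.26ms=6/7b
3) 807.779ms=18/7b +269.26ms=6/7b
4) 1077.038ms=24/7b +269.26ms=6/7b
5) 1346.298ms=30/7b +134.63ms=3/7b
6) 1480.927ms=33/7b +134.63ms=3/7b
7) 1615.557ms=36/7b +269.26ms=6/7b
8) 1884.817ms=6b +269.26ms=6/7b
9) 2154.076ms=48/7b +269.26ms=6/7b
10) 2423.336ms=54/7b +269.26ms=6/7b
11) 2692.595ms=60/7b +269.26ms=6/7b
12) 2961.855ms=66/7b +269.26ms=6/7b
13) 3231.114ms=72/7b +269.26ms=6/7b
14) 3500.374ms=78/7b +269.26ms=6/7b
Σ=12b of 12 (191bpm 6/8) — PASS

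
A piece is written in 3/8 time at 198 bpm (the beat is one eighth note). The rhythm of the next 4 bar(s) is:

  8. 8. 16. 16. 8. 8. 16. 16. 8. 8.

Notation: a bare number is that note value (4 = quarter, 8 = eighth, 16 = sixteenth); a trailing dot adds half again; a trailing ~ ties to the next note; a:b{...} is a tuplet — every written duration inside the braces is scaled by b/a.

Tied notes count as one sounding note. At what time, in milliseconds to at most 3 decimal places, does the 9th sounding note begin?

1. 0.0ms @ 0 + 454.545ms (3/2)
2. 454.545ms @ 3/2 + 454.545ms (3/2)
3. 909.091ms @ 3 + 227.273ms (3/4)
4. 1136.364ms @ 15/4 + 227.273ms (3/4)
5. 1363.636ms @ 9/2 + 454.545ms (3/2)
6. 1818.182ms @ 6 + 454.545ms (3/2)
7. 2272.727ms @ 15/2 + 227.273ms (3/4)
8. 2500.0ms @ 33/4 + 227.273ms (3/4)
9. 2727.273ms @ 9 + 454.545ms (3/2)
10. 3181.818ms @ 21/2 + 454.545ms (3/2)

note 9 onset = 9b = 2727.273ms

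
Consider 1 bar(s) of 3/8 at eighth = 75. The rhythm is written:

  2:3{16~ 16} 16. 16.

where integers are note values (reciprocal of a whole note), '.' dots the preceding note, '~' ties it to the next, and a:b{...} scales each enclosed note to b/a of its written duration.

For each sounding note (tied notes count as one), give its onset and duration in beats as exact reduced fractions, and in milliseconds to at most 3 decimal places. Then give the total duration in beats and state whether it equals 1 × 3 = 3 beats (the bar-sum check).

1) 0.0ms=0b +1200.0ms=3/2b
2) 1200.0ms=3/2b +600.0ms=3/4b
3) 1800.0ms=9/4b +600.0ms=3/4b
Σ=3b of 3 (75bpm 3/8) — PASS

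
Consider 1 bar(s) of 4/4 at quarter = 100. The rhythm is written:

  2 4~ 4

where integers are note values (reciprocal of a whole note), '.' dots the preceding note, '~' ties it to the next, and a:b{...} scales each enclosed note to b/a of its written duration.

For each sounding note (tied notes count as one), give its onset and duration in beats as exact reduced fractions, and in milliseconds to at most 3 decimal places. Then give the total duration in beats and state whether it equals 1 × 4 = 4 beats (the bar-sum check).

1) 0.0ms=0b +1200.0ms=2b
2) 1200.0ms=2b +1200.0ms=2b
Σ=4b of 4 (100bpm 4/4) — PASS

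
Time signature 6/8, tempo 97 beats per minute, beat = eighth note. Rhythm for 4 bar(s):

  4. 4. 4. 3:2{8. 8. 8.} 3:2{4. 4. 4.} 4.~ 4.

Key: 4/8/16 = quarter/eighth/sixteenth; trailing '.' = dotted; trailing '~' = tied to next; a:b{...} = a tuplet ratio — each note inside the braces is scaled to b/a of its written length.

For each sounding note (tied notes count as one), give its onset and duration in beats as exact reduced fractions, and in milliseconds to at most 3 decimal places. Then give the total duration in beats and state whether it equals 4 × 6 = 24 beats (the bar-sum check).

1) 0.0ms=0b +1855.67ms=3b
2) 1855.67ms=3b +1855.67ms=3b
3) 3711.34ms=6b +1855.67ms=3b
4) 5567.01ms=9b +618.557ms=1b
5) 6185.567ms=10b +618.557ms=1b
6) 6804.124ms=11b +618.557ms=1b
7) 7422.68ms=12b +1237.113ms=2b
8) 8659.794ms=14b +1237.113ms=2b
9) 9896.907ms=16b +1237.113ms=2b
10) 11134.021ms=18b +3711.34ms=6b
Σ=24b of 24 (97bpm 6/8) — PASS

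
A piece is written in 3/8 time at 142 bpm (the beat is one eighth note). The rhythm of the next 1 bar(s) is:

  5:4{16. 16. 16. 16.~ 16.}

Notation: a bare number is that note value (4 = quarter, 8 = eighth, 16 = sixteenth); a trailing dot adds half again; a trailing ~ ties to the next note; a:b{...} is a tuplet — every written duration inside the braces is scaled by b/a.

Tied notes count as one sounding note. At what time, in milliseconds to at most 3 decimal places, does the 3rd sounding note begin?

1. 0.0ms @ 0 + 253.521ms (3/5)
2. 253.521ms @ 3/5 + 253.521ms (3/5)
3. 507.042ms @ 6/5 + 253.521ms (3/5)
4. 760.563ms @ 9/5 + 507.042ms (6/5)

note 3 onset = 6/5b = 507.042ms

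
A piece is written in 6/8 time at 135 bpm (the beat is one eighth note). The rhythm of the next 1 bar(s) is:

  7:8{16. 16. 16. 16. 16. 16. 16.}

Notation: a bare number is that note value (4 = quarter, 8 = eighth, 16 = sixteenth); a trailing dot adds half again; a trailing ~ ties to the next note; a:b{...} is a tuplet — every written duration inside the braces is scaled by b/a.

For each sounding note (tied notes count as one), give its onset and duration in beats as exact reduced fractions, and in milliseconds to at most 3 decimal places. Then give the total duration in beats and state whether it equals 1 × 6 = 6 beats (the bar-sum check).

1) 0.0ms=0b +380.952ms=6/7b
2) 380.952ms=6/7b +380.952ms=6/7b
3) 761.905ms=12/7b +380.952ms=6/7b
4) 1142.857ms=18/7b +380.952ms=6/7b
5) 1523.81ms=24/7b +380.952ms=6/7b
6) 1904.762ms=30/7b +380.952ms=6/7b
7) 2285.714ms=36/7b +380.952ms=6/7b
Σ=6b of 6 (135bpm 6/8) — PASS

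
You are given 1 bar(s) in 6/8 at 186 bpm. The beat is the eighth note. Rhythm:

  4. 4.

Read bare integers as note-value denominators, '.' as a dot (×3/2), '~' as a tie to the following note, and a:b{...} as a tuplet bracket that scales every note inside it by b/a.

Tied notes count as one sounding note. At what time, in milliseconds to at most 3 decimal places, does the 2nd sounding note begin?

note 2 onset = 3b = 967.742ms

1. 0.0ms @ 0 + 967.742ms (3)
2. 967.742ms @ 3 + 967.742ms (3)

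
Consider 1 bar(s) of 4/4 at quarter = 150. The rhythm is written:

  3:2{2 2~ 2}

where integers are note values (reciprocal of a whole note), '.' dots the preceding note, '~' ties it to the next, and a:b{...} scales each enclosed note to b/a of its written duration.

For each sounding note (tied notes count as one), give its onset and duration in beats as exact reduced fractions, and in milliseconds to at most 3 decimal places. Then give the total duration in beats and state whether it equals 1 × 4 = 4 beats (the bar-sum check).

1) 0.0ms=0b +533.333ms=4/3b
2) 533.333ms=4/3b +1066.667ms=8/3b
Σ=4b of 4 (150bpm 4/4) — PASS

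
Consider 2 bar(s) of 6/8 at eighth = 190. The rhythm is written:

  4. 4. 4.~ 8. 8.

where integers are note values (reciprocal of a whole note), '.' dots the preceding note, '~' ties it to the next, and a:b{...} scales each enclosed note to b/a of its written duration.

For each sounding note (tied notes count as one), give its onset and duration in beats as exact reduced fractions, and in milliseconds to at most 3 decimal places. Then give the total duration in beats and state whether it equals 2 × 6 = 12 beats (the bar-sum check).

1) 0.0ms=0b +947.368ms=3b
2) 947.368ms=3b +947.368ms=3b
3) 1894.737ms=6b +1421.053ms=9/2b
4) 3315.789ms=21/2b +473.684ms=3/2b
Σ=12b of 12 (190bpm 6/8) — PASS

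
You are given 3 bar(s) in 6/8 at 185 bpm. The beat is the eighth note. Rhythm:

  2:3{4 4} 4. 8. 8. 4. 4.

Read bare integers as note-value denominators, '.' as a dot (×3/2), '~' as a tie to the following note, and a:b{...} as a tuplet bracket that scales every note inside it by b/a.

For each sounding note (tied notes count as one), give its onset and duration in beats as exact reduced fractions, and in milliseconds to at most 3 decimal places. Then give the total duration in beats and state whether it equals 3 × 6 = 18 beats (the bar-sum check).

1) 0.0ms=0b +972.973ms=3b
2) 972.973ms=3b +972.973ms=3b
3) 1945.946ms=6b +972.973ms=3b
4) 2918.919ms=9b +486.486ms=3/2b
5) 3405.405ms=21/2b +486.486ms=3/2b
6) 3891.892ms=12b +972.973ms=3b
7) 4864.865ms=15b +972.973ms=3b
Σ=18b of 18 (185bpm 6/8) — PASS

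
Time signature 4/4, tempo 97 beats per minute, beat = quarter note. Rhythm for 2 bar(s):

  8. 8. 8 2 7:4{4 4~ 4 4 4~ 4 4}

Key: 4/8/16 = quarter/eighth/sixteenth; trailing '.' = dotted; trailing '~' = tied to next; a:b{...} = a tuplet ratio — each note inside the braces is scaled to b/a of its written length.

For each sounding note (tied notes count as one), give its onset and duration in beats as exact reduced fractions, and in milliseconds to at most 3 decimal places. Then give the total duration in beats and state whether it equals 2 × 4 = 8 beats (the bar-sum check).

1) 0.0ms=0b +463.918ms=3/4b
2) 463.918ms=3/4b +463.918ms=3/4b
3) 927.835ms=3/2b +309.278ms=1/2b
4) 1237.113ms=2b +1237.113ms=2b
5) 2474.227ms=4b +353.461ms=4/7b
6) 2827.688ms=32/7b +706.922ms=8/7b
7) 3534.61ms=40/7b +353.461ms=4/7b
8) 3888.071ms=44/7b +706.922ms=8/7b
9) 4594.993ms=52/7b +353.461ms=4/7b
Σ=8b of 8 (97bpm 4/4) — PASS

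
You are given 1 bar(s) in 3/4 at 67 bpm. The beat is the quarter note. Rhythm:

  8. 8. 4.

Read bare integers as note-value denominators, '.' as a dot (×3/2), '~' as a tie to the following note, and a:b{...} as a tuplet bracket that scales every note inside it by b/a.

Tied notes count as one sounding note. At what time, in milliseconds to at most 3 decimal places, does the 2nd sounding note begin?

note 2 onset = 3/4b = 671.642ms

1. 0.0ms @ 0 + 671.642ms (3/4)
2. 671.642ms @ 3/4 + 671.642ms (3/4)
3. 1343.284ms @ 3/2 + 1343.284ms (3/2)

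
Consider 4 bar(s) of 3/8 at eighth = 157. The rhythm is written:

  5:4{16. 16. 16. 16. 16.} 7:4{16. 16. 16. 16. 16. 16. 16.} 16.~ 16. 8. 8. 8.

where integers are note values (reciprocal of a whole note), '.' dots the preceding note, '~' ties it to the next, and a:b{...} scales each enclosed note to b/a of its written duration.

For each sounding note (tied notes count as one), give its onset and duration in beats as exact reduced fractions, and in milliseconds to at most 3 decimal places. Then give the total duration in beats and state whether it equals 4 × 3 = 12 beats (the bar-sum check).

1) 0.0ms=0b +229.299ms=3/5b
2) 229.299ms=3/5b +229.299ms=3/5b
3) 458.599ms=6/5b +229.299ms=3/5b
4) 687.898ms=9/5b +229.299ms=3/5b
5) 917.197ms=12/5b +229.299ms=3/5b
6) 1146.497ms=3b +163.785ms=3/7b
7) 1310.282ms=24/7b +163.785ms=3/7b
8) 1474.067ms=27/7b +163.785ms=3/7b
9) 1637.853ms=30/7b +163.785ms=3/7b
10) 1801.638ms=33/7b +163.785ms=3/7b
11) 1965.423ms=36/7b +163.785ms=3/7b
12) 2129.208ms=39/7b +163.785ms=3/7b
13) 2292.994ms=6b +573.248ms=3/2b
14) 2866.242ms=15/2b +573.248ms=3/2b
15) 3439.49ms=9b +573.248ms=3/2b
16) 4012.739ms=21/2b +573.248ms=3/2b
Σ=12b of 12 (157bpm 3/8) — PASS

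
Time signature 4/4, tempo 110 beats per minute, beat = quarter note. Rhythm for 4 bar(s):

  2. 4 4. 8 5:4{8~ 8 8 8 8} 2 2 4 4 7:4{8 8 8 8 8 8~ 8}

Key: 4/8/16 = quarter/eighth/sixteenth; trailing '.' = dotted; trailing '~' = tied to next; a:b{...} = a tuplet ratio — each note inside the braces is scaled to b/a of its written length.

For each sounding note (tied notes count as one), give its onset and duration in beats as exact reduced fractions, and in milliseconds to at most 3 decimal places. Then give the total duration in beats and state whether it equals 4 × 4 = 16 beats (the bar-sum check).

1) 0.0ms=0b +1636.364ms=3b
2) 1636.364ms=3b +545.455ms=1b
3) 2181.818ms=4b +818.182ms=3/2b
4) 3000.0ms=11/2b +272.727ms=1/2b
5) 3272.727ms=6b +436.364ms=4/5b
6) 3709.091ms=34/5b +218.182ms=2/5b
7) 3927.273ms=36/5b +218.182ms=2/5b
8) 4145.455ms=38/5b +218.182ms=2/5b
9) 4363.636ms=8b +1090.909ms=2b
10) 5454.545ms=10b +1090.909ms=2b
11) 6545.455ms=12b +545.455ms=1b
12) 7090.909ms=13b +545.455ms=1b
13) 7636.364ms=14b +155.844ms=2/7b
14) 7792.208ms=100/7b +155.844ms=2/7b
15) 7948.052ms=102/7b +155.844ms=2/7b
16) 8103.896ms=104/7b +155.844ms=2/7b
17) 8259.74ms=106/7b +155.844ms=2/7b
18) 8415.584ms=108/7b +311.688ms=4/7b
Σ=16b of 16 (110bpm 4/4) — PASS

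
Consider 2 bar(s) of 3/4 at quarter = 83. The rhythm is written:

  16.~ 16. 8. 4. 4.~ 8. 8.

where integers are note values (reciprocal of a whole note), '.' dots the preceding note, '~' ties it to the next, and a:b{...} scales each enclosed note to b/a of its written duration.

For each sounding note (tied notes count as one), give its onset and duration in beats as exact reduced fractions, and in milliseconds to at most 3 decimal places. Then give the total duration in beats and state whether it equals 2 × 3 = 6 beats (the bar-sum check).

1) 0.0ms=0b +542.169ms=3/4b
2) 542.169ms=3/4b +542.169ms=3/4b
3) 1084.337ms=3/2b +1084.337ms=3/2b
4) 2168.675ms=3b +1626.506ms=9/4b
5) 3795.181ms=21/4b +542.169ms=3/4b
Σ=6b of 6 (83bpm 3/4) — PASS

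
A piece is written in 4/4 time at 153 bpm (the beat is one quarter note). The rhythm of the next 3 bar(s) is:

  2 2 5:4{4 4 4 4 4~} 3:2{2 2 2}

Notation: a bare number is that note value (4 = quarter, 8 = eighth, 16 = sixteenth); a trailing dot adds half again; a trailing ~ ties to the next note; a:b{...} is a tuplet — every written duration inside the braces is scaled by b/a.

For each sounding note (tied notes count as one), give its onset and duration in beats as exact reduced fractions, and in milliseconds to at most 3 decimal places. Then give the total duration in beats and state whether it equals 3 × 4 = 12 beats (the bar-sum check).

1) 0.0ms=0b +784.314ms=2b
2) 784.314ms=2b +784.314ms=2b
3) 1568.627ms=4b +313.725ms=4/5b
4) 1882.353ms=24/5b +313.725ms=4/5b
5) 2196.078ms=28/5b +313.725ms=4/5b
6) 2509.804ms=32/5b +313.725ms=4/5b
7) 2823.529ms=36/5b +836.601ms=32/15b
8) 3660.131ms=28/3b +522.876ms=4/3b
9) 4183.007ms=32/3b +522.876ms=4/3b
Σ=12b of 12 (153bpm 4/4) — PASS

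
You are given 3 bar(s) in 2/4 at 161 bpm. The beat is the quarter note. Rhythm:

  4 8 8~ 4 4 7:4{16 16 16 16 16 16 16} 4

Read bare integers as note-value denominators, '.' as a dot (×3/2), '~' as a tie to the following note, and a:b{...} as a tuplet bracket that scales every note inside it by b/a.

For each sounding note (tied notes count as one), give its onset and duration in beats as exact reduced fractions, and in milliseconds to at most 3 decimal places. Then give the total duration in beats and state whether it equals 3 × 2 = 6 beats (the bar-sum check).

1) 0.0ms=0b +372.671ms=1b
2) 372.671ms=1b +186.335ms=1/2b
3) 559.006ms=3/2b +559.006ms=3/2b
4) 1118.012ms=3b +372.671ms=1b
5) 1490.683ms=4b +53.239ms=1/7b
6) 1543.922ms=29/7b +53.239ms=1/7b
7) 1597.161ms=30/7b +53.239ms=1/7b
8) 1650.399ms=31/7b +53.239ms=1/7b
9) 1703.638ms=32/7b +53.239ms=1/7b
10) 1756.877ms=33/7b +53.239ms=1/7b
11) 1810.115ms=34/7b +53.239ms=1/7b
12) 1863.354ms=5b +372.671ms=1b
Σ=6b of 6 (161bpm 2/4) — PASS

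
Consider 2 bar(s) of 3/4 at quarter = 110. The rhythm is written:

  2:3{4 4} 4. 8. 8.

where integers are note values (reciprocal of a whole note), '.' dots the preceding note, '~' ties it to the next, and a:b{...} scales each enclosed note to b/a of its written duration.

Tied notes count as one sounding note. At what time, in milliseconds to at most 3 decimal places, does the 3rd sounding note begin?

1. 0.0ms @ 0 + 818.182ms (3/2)
2. 818.182ms @ 3/2 + 818.182ms (3/2)
3. 1636.364ms @ 3 + 818.182ms (3/2)
4. 2454.545ms @ 9/2 + 409.091ms (3/4)
5. 2863.636ms @ 21/4 + 409.091ms (3/4)

note 3 onset = 3b = 1636.364ms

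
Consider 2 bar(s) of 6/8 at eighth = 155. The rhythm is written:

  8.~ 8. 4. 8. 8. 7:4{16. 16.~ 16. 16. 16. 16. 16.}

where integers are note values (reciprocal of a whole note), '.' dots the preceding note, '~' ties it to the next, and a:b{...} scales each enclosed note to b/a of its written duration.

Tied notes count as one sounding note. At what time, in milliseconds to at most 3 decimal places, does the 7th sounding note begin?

note 7 onset = 72/7b = 3981.567ms

1. 0.0ms @ 0 + 1161.29ms (3)
2. 1161.29ms @ 3 + 1161.29ms (3)
3. 2322.581ms @ 6 + 580.645ms (3/2)
4. 2903.226ms @ 15/2 + 580.645ms (3/2)
5. 3483.871ms @ 9 + 165.899ms (3/7)
6. 3649.77ms @ 66/7 + 331.797ms (6/7)
7. 3981.567ms @ 72/7 + 165.899ms (3/7)
8. 4147.465ms @ 75/7 + 165.899ms (3/7)
9. 4313.364ms @ 78/7 + 165.899ms (3/7)
10. 4479.263ms @ 81/7 + 165.899ms (3/7)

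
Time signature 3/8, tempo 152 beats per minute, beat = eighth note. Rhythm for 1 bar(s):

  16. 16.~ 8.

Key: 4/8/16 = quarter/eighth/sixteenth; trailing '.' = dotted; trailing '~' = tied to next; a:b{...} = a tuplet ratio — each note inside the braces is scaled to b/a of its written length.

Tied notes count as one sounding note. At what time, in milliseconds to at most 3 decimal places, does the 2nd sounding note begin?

1. 0.0ms @ 0 + 296.053ms (3/4)
2. 296.053ms @ 3/4 + 888.158ms (9/4)

note 2 onset = 3/4b = 296.053ms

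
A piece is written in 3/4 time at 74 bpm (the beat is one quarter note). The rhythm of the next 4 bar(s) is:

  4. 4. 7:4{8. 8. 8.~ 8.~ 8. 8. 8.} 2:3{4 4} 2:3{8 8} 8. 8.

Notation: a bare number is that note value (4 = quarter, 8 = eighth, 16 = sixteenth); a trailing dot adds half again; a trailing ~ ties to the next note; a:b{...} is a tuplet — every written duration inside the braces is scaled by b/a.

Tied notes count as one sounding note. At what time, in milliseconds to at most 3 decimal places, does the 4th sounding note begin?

note 4 onset = 24/7b = 2779.923ms

1. 0.0ms @ 0 + 1216.216ms (3/2)
2. 1216.216ms @ 3/2 + 1216.216ms (3/2)
3. 2432.432ms @ 3 + 347.49ms (3/7)
4. 2779.923ms @ 24/7 + 347.49ms (3/7)
5. 3127.413ms @ 27/7 + 1042.471ms (9/7)
6. 4169.884ms @ 36/7 + 347.49ms (3/7)
7. 4517.375ms @ 39/7 + 347.49ms (3/7)
8. 4864.865ms @ 6 + 1216.216ms (3/2)
9. 6081.081ms @ 15/2 + 1216.216ms (3/2)
10. 7297.297ms @ 9 + 608.108ms (3/4)
11. 7905.405ms @ 39/4 + 608.108ms (3/4)
12. 8513.514ms @ 21/2 + 608.108ms (3/4)
13. 9121.622ms @ 45/4 + 608.108ms (3/4)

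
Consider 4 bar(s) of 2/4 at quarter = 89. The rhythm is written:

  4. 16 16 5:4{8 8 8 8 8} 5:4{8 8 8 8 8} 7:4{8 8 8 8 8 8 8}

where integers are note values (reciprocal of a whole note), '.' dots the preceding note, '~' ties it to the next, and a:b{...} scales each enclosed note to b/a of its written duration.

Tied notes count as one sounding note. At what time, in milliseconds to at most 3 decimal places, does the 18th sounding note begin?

note 18 onset = 50/7b = 4815.409ms

1. 0.0ms @ 0 + 1011.236ms (3/2)
2. 1011.236ms @ 3/2 + 168.539ms (1/4)
3. 1179.775ms @ 7/4 + 168.539ms (1/4)
4. 1348.315ms @ 2 + 269.663ms (2/5)
5. 1617.978ms @ 12/5 + 269.663ms (2/5)
6. 1887.64ms @ 14/5 + 269.663ms (2/5)
7. 2157.303ms @ 16/5 + 269.663ms (2/5)
8. 2426.966ms @ 18/5 + 269.663ms (2/5)
9. 2696.629ms @ 4 + 269.663ms (2/5)
10. 2966.292ms @ 22/5 + 269.663ms (2/5)
11. 3235.955ms @ 24/5 + 269.663ms (2/5)
12. 3505.618ms @ 26/5 + 269.663ms (2/5)
13. 3775.281ms @ 28/5 + 269.663ms (2/5)
14. 4044.944ms @ 6 + 192.616ms (2/7)
15. 4237.56ms @ 44/7 + 192.616ms (2/7)
16. 4430.177ms @ 46/7 + 192.616ms (2/7)
17. 4622.793ms @ 48/7 + 192.616ms (2/7)
18. 4815.409ms @ 50/7 + 192.616ms (2/7)
19. 5008.026ms @ 52/7 + 192.616ms (2/7)
20. 5200.642ms @ 54/7 + 192.616ms (2/7)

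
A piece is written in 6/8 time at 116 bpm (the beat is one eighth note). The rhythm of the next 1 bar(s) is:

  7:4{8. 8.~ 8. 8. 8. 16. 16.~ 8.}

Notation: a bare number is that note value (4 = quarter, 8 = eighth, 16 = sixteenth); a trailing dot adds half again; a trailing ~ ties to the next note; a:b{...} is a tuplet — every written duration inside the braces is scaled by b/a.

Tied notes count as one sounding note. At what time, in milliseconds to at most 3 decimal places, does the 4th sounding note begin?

1. 0.0ms @ 0 + 443.35ms (6/7)
2. 443.35ms @ 6/7 + 886.7ms (12/7)
3. 1330.049ms @ 18/7 + 443.35ms (6/7)
4. 1773.399ms @ 24/7 + 443.35ms (6/7)
5. 2216.749ms @ 30/7 + 221.675ms (3/7)
6. 2438.424ms @ 33/7 + 665.025ms (9/7)

note 4 onset = 24/7b = 1773.399ms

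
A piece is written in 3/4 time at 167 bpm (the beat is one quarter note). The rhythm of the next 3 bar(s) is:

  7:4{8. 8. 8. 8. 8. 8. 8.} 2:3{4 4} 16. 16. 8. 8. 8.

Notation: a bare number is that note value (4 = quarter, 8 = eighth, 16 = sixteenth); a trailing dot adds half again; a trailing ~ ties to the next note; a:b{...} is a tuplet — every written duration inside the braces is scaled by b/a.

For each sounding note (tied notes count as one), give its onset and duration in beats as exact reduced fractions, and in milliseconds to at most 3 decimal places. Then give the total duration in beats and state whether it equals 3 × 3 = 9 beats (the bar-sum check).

1) 0.0ms=0b +153.978ms=3/7b
2) 153.978ms=3/7b +153.978ms=3/7b
3) 307.956ms=6/7b +153.978ms=3/7b
4) 461.933ms=9/7b +153.978ms=3/7b
5) 615.911ms=12/7b +153.978ms=3/7b
6) 769.889ms=15/7b +153.978ms=3/7b
7) 923.867ms=18/7b +153.978ms=3/7b
8) 1077.844ms=3b +538.922ms=3/2b
9) 1616.766ms=9/2b +538.922ms=3/2b
10) 2155.689ms=6b +134.731ms=3/8b
11) 2290.419ms=51/8b +134.731ms=3/8b
12) 2425.15ms=27/4b +269.461ms=3/4b
13) 2694.611ms=15/2b +269.461ms=3/4b
14) 2964.072ms=33/4b +269.461ms=3/4b
Σ=9b of 9 (167bpm 3/4) — PASS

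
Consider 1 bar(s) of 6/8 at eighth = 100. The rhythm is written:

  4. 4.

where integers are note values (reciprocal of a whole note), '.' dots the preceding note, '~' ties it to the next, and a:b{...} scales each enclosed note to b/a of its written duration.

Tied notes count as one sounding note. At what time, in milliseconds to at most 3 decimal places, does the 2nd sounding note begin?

1. 0.0ms @ 0 + 1800.0ms (3)
2. 1800.0ms @ 3 + 1800.0ms (3)

note 2 onset = 3b = 1800.0ms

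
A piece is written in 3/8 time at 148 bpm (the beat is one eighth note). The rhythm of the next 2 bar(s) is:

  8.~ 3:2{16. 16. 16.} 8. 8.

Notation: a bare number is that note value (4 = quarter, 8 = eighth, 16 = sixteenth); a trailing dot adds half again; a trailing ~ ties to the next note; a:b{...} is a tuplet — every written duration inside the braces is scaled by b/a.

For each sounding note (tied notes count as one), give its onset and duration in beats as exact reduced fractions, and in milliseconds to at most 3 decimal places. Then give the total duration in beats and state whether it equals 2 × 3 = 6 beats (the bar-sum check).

1) 0.0ms=0b +810.811ms=2b
2) 810.811ms=2b +202.703ms=1/2b
3) 1013.514ms=5/2b +202.703ms=1/2b
4) 1216.216ms=3b +608.108ms=3/2b
5) 1824.324ms=9/2b +608.108ms=3/2b
Σ=6b of 6 (148bpm 3/8) — PASS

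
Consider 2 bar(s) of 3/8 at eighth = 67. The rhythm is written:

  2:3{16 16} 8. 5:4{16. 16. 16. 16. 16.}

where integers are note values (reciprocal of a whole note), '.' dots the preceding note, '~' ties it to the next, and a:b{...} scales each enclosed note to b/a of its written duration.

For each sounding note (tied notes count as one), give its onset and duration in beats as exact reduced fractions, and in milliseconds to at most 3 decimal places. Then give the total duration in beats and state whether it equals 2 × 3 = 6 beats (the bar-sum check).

1) 0.0ms=0b +671.642ms=3/4b
2) 671.642ms=3/4b +671.642ms=3/4b
3) 1343.284ms=3/2b +1343.284ms=3/2b
4) 2686.567ms=3b +537.313ms=3/5b
5) 3223.881ms=18/5b +537.313ms=3/5b
6) 3761.194ms=21/5b +537.313ms=3/5b
7) 4298.507ms=24/5b +537.313ms=3/5b
8) 4835.821ms=27/5b +537.313ms=3/5b
Σ=6b of 6 (67bpm 3/8) — PASS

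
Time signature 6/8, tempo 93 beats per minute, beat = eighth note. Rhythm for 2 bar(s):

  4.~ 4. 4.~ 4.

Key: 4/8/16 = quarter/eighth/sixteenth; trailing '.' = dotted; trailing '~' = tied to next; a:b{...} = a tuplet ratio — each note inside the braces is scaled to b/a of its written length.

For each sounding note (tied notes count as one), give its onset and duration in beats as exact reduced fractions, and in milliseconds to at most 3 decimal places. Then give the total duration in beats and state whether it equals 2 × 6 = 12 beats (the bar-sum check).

1) 0.0ms=0b +3870.968ms=6b
2) 3870.968ms=6b +3870.968ms=6b
Σ=12b of 12 (93bpm 6/8) — PASS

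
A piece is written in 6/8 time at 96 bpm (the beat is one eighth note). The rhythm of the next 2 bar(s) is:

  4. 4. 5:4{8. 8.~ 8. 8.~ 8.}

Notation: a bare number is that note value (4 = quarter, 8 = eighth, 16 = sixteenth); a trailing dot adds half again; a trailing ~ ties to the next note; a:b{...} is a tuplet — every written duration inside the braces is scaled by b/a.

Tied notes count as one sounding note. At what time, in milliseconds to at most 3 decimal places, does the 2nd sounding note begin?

note 2 onset = 3b = 1875.0ms

1. 0.0ms @ 0 + 1875.0ms (3)
2. 1875.0ms @ 3 + 1875.0ms (3)
3. 3750.0ms @ 6 + 750.0ms (6/5)
4. 4500.0ms @ 36/5 + 1500.0ms (12/5)
5. 6000.0ms @ 48/5 + 1500.0ms (12/5)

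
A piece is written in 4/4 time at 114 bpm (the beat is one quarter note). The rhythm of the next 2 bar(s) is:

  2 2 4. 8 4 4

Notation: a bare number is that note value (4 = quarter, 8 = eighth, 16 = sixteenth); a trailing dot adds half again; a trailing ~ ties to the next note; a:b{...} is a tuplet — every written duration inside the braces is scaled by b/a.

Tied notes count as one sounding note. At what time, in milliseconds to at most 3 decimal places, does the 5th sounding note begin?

note 5 onset = 6b = 3157.895ms

1. 0.0ms @ 0 + 1052.632ms (2)
2. 1052.632ms @ 2 + 1052.632ms (2)
3. 2105.263ms @ 4 + 789.474ms (3/2)
4. 2894.737ms @ 11/2 + 263.158ms (1/2)
5. 3157.895ms @ 6 + 526.316ms (1)
6. 3684.211ms @ 7 + 526.316ms (1)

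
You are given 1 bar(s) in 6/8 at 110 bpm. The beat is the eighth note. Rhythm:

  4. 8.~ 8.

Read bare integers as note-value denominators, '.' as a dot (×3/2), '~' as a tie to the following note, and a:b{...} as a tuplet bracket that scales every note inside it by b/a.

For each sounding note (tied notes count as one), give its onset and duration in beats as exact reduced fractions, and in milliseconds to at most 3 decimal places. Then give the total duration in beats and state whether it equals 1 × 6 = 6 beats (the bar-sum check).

1) 0.0ms=0b +1636.364ms=3b
2) 1636.364ms=3b +1636.364ms=3b
Σ=6b of 6 (110bpm 6/8) — PASS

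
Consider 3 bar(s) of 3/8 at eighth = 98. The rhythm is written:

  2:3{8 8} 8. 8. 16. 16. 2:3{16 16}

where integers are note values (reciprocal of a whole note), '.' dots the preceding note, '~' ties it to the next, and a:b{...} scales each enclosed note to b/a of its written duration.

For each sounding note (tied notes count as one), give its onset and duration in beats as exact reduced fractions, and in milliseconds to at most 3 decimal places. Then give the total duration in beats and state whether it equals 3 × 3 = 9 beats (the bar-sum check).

1) 0.0ms=0b +918.367ms=3/2b
2) 918.367ms=3/2b +918.367ms=3/2b
3) 1836.735ms=3b +918.367ms=3/2b
4) 2755.102ms=9/2b +918.367ms=3/2b
5) 3673.469ms=6b +459.184ms=3/4b
6) 4132.653ms=27/4b +459.184ms=3/4b
7) 4591.837ms=15/2b +459.184ms=3/4b
8) 5051.02ms=33/4b +459.184ms=3/4b
Σ=9b of 9 (98bpm 3/8) — PASS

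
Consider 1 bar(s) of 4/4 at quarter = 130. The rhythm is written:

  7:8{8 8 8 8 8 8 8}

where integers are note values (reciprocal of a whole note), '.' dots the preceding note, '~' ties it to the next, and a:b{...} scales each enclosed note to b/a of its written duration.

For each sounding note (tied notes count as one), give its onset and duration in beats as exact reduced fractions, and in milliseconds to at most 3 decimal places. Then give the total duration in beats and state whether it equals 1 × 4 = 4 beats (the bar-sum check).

1) 0.0ms=0b +263.736ms=4/7b
2) 263.736ms=4/7b +263.736ms=4/7b
3) 527.473ms=8/7b +263.736ms=4/7b
4) 791.209ms=12/7b +263.736ms=4/7b
5) 1054.945ms=16/7b +263.736ms=4/7b
6) 1318.681ms=20/7b +263.736ms=4/7b
7) 1582.418ms=24/7b +263.736ms=4/7b
Σ=4b of 4 (130bpm 4/4) — PASS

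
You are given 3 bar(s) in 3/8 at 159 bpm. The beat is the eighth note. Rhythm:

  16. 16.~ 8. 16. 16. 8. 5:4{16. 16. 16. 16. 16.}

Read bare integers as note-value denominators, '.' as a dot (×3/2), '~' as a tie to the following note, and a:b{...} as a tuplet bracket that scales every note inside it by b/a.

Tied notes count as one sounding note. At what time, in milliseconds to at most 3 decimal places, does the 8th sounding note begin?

note 8 onset = 36/5b = 2716.981ms

1. 0.0ms @ 0 + 283.019ms (3/4)
2. 283.019ms @ 3/4 + 849.057ms (9/4)
3. 1132.075ms @ 3 + 283.019ms (3/4)
4. 1415.094ms @ 15/4 + 283.019ms (3/4)
5. 1698.113ms @ 9/2 + 566.038ms (3/2)
6. 2264.151ms @ 6 + 226.415ms (3/5)
7. 2490.566ms @ 33/5 + 226.415ms (3/5)
8. 2716.981ms @ 36/5 + 226.415ms (3/5)
9. 2943.396ms @ 39/5 + 226.415ms (3/5)
10. 3169.811ms @ 42/5 + 226.415ms (3/5)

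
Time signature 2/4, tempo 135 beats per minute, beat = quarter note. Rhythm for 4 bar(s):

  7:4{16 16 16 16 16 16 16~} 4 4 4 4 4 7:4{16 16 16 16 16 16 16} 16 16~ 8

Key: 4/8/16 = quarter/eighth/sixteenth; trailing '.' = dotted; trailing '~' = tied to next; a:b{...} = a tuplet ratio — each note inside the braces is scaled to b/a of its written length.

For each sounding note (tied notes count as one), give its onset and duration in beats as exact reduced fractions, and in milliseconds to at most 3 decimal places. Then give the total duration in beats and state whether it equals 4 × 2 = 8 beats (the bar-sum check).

1) 0.0ms=0b +63.492ms=1/7b
2) 63.492ms=1/7b +63.492ms=1/7b
3) 126.984ms=2/7b +63.492ms=1/7b
4) 190.476ms=3/7b +63.492ms=1/7b
5) 253.968ms=4/7b +63.492ms=1/7b
6) 317.46ms=5/7b +63.492ms=1/7b
7) 380.952ms=6/7b +507.937ms=8/7b
8) 888.889ms=2b +444.444ms=1b
9) 1333.333ms=3b +444.444ms=1b
10) 1777.778ms=4b +444.444ms=1b
11) 2222.222ms=5b +444.444ms=1b
12) 2666.667ms=6b +63.492ms=1/7b
13) 2730.159ms=43/7b +63.492ms=1/7b
14) 2793.651ms=44/7b +63.492ms=1/7b
15) 2857.143ms=45/7b +63.492ms=1/7b
16) 2920.635ms=46/7b +63.492ms=1/7b
17) 2984.127ms=47/7b +63.492ms=1/7b
18) 3047.619ms=48/7b +63.492ms=1/7b
19) 3111.111ms=7b +111.111ms=1/4b
20) 3222.222ms=29/4b +333.333ms=3/4b
Σ=8b of 8 (135bpm 2/4) — PASS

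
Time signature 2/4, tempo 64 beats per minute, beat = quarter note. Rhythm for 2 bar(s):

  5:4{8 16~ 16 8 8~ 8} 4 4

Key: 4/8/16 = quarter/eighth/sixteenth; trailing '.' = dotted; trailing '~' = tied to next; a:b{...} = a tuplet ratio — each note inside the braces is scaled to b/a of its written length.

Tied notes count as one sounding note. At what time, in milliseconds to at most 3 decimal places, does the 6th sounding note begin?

note 6 onset = 3b = 2812.5ms

1. 0.0ms @ 0 + 375.0ms (2/5)
2. 375.0ms @ 2/5 + 375.0ms (2/5)
3. 750.0ms @ 4/5 + 375.0ms (2/5)
4. 1125.0ms @ 6/5 + 750.0ms (4/5)
5. 1875.0ms @ 2 + 937.5ms (1)
6. 2812.5ms @ 3 + 937.5ms (1)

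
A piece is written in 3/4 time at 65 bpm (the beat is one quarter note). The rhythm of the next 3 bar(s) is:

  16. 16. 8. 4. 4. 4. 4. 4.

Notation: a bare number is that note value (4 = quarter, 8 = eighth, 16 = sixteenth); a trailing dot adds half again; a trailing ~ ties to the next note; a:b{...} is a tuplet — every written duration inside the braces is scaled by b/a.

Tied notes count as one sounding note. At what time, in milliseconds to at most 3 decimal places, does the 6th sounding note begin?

note 6 onset = 9/2b = 4153.846ms

1. 0.0ms @ 0 + 346.154ms (3/8)
2. 346.154ms @ 3/8 + 346.154ms (3/8)
3. 692.308ms @ 3/4 + 692.308ms (3/4)
4. 1384.615ms @ 3/2 + 1384.615ms (3/2)
5. 2769.231ms @ 3 + 1384.615ms (3/2)
6. 4153.846ms @ 9/2 + 1384.615ms (3/2)
7. 5538.462ms @ 6 + 1384.615ms (3/2)
8. 6923.077ms @ 15/2 + 1384.615ms (3/2)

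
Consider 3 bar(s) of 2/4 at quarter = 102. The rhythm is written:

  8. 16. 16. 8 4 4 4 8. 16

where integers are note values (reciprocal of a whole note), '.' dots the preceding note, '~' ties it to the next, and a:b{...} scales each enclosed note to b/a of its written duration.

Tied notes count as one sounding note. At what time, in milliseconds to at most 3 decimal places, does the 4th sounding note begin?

1. 0.0ms @ 0 + 441.176ms (3/4)
2. 441.176ms @ 3/4 + 220.588ms (3/8)
3. 661.765ms @ 9/8 + 220.588ms (3/8)
4. 882.353ms @ 3/2 + 294.118ms (1/2)
5. 1176.471ms @ 2 + 588.235ms (1)
6. 1764.706ms @ 3 + 588.235ms (1)
7. 2352.941ms @ 4 + 588.235ms (1)
8. 2941.176ms @ 5 + 441.176ms (3/4)
9. 3382.353ms @ 23/4 + 147.059ms (1/4)

note 4 onset = 3/2b = 882.353ms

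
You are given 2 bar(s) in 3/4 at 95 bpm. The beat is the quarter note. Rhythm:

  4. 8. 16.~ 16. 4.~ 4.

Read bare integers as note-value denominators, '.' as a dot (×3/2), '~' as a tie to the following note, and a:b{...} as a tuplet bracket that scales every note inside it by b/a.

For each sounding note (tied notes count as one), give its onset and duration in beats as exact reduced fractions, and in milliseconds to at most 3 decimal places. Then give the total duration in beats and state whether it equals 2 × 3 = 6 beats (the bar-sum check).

1) 0.0ms=0b +947.368ms=3/2b
2) 947.368ms=3/2b +473.684ms=3/4b
3) 1421.053ms=9/4b +473.684ms=3/4b
4) 1894.737ms=3b +1894.737ms=3b
Σ=6b of 6 (95bpm 3/4) — PASS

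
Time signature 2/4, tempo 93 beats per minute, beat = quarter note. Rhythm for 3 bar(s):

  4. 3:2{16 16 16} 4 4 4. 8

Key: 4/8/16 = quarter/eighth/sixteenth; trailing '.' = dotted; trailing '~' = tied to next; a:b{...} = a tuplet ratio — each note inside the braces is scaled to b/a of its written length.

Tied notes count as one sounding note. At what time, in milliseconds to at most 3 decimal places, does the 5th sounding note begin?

1. 0.0ms @ 0 + 967.742ms (3/2)
2. 967.742ms @ 3/2 + 107.527ms (1/6)
3. 1075.269ms @ 5/3 + 107.527ms (1/6)
4. 1182.796ms @ 11/6 + 107.527ms (1/6)
5. 1290.323ms @ 2 + 645.161ms (1)
6. 1935.484ms @ 3 + 645.161ms (1)
7. 2580.645ms @ 4 + 967.742ms (3/2)
8. 3548.387ms @ 11/2 + 322.581ms (1/2)

note 5 onset = 2b = 1290.323ms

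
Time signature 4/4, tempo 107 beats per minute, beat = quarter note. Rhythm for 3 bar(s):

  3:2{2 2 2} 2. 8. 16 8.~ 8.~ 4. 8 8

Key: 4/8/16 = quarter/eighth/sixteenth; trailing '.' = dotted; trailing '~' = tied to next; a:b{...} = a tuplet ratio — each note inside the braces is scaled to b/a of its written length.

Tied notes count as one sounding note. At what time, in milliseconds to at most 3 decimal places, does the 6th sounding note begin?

1. 0.0ms @ 0 + 747.664ms (4/3)
2. 747.664ms @ 4/3 + 747.664ms (4/3)
3. 1495.327ms @ 8/3 + 747.664ms (4/3)
4. 2242.991ms @ 4 + 1682.243ms (3)
5. 3925.234ms @ 7 + 420.561ms (3/4)
6. 4345.794ms @ 31/4 + 140.187ms (1/4)
7. 4485.981ms @ 8 + 1682.243ms (3)
8. 6168.224ms @ 11 + 280.374ms (1/2)
9. 6448.598ms @ 23/2 + 280.374ms (1/2)

note 6 onset = 31/4b = 4345.794ms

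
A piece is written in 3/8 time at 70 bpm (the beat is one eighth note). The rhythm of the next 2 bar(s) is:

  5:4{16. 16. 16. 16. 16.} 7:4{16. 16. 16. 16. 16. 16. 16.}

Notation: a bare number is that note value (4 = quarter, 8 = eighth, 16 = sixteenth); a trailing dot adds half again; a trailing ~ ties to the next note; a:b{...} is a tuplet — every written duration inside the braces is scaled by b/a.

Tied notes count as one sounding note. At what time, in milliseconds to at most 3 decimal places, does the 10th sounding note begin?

1. 0.0ms @ 0 + 514.286ms (3/5)
2. 514.286ms @ 3/5 + 514.286ms (3/5)
3. 1028.571ms @ 6/5 + 514.286ms (3/5)
4. 1542.857ms @ 9/5 + 514.286ms (3/5)
5. 2057.143ms @ 12/5 + 514.286ms (3/5)
6. 2571.429ms @ 3 + 367.347ms (3/7)
7. 2938.776ms @ 24/7 + 367.347ms (3/7)
8. 3306.122ms @ 27/7 + 367.347ms (3/7)
9. 3673.469ms @ 30/7 + 367.347ms (3/7)
10. 4040.816ms @ 33/7 + 367.347ms (3/7)
11. 4408.163ms @ 36/7 + 367.347ms (3/7)
12. 4775.51ms @ 39/7 + 367.347ms (3/7)

note 10 onset = 33/7b = 4040.816ms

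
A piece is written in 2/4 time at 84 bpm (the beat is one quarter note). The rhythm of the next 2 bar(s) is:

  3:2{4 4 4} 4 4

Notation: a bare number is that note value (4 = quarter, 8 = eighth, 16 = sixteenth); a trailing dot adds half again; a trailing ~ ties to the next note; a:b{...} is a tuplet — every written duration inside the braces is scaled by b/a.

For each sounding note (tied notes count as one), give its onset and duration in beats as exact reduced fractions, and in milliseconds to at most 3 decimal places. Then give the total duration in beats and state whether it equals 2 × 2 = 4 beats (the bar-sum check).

1) 0.0ms=0b +476.19ms=2/3b
2) 476.19ms=2/3b +476.19ms=2/3b
3) 952.381ms=4/3b +476.19ms=2/3b
4) 1428.571ms=2b +714.286ms=1b
5) 2142.857ms=3b +714.286ms=1b
Σ=4b of 4 (84bpm 2/4) — PASS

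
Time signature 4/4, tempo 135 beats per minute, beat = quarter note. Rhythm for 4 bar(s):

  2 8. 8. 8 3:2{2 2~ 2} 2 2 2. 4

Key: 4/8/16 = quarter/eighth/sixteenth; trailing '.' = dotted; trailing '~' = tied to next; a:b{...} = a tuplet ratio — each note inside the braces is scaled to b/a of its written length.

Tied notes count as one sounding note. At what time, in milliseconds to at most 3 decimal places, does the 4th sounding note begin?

1. 0.0ms @ 0 + 888.889ms (2)
2. 888.889ms @ 2 + 333.333ms (3/4)
3. 1222.222ms @ 11/4 + 333.333ms (3/4)
4. 1555.556ms @ 7/2 + 222.222ms (1/2)
5. 1777.778ms @ 4 + 592.593ms (4/3)
6. 2370.37ms @ 16/3 + 1185.185ms (8/3)
7. 3555.556ms @ 8 + 888.889ms (2)
8. 4444.444ms @ 10 + 888.889ms (2)
9. 5333.333ms @ 12 + 1333.333ms (3)
10. 6666.667ms @ 15 + 444.444ms (1)

note 4 onset = 7/2b = 1555.556ms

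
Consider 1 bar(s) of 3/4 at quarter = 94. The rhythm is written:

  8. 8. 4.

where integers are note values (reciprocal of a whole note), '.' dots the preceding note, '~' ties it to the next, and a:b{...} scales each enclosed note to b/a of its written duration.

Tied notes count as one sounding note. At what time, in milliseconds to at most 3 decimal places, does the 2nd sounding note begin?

1. 0.0ms @ 0 + 478.723ms (3/4)
2. 478.723ms @ 3/4 + 478.723ms (3/4)
3. 957.447ms @ 3/2 + 957.447ms (3/2)

note 2 onset = 3/4b = 478.723ms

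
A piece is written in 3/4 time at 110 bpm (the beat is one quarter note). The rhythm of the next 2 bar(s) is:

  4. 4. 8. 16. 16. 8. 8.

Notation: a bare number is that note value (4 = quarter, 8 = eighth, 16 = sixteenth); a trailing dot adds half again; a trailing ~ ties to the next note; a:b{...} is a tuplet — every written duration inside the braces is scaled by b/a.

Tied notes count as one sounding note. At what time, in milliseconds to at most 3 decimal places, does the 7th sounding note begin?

note 7 onset = 21/4b = 2863.636ms

1. 0.0ms @ 0 + 818.182ms (3/2)
2. 818.182ms @ 3/2 + 818.182ms (3/2)
3. 1636.364ms @ 3 + 409.091ms (3/4)
4. 2045.455ms @ 15/4 + 204.545ms (3/8)
5. 2250.0ms @ 33/8 + 204.545ms (3/8)
6. 2454.545ms @ 9/2 + 409.091ms (3/4)
7. 2863.636ms @ 21/4 + 409.091ms (3/4)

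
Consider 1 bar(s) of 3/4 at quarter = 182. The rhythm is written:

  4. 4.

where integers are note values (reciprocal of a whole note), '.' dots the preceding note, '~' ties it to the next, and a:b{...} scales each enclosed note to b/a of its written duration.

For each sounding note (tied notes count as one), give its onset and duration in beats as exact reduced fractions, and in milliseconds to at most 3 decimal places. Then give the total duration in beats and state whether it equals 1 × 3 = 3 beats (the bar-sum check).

1) 0.0ms=0b +494.505ms=3/2b
2) 494.505ms=3/2b +494.505ms=3/2b
Σ=3b of 3 (182bpm 3/4) — PASS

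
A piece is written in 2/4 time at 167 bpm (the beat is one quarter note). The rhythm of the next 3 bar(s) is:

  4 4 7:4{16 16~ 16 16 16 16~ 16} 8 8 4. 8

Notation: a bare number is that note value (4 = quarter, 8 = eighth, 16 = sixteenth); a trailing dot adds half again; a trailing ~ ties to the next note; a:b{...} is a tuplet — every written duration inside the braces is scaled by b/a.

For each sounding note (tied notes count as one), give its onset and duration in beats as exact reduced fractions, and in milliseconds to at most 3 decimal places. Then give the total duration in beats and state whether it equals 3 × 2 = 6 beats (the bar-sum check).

1) 0.0ms=0b +359.281ms=1b
2) 359.281ms=1b +359.281ms=1b
3) 718.563ms=2b +51.326ms=1/7b
4) 769.889ms=15/7b +102.652ms=2/7b
5) 872.541ms=17/7b +51.326ms=1/7b
6) 923.867ms=18/7b +51.326ms=1/7b
7) 975.192ms=19/7b +102.652ms=2/7b
8) 1077.844ms=3b +179.641ms=1/2b
9) 1257.485ms=7/2b +179.641ms=1/2b
10) 1437.126ms=4b +538.922ms=3/2b
11) 1976.048ms=11/2b +179.641ms=1/2b
Σ=6b of 6 (167bpm 2/4) — PASS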